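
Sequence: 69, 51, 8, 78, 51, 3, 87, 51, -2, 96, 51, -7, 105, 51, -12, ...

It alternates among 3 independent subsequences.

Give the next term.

Read the sequence 3 terms at a time; column i is its own pattern.
Track A: 69, 78, 87, 96, 105 (linear: a_n = 60 + 9·n).
Track B: 51, 51, 51, 51, 51 (always 51).
Track C: 8, 3, -2, -7, -12 (arithmetic with common difference −5).
Position 16 falls in track A as its term 6, giving 114.

114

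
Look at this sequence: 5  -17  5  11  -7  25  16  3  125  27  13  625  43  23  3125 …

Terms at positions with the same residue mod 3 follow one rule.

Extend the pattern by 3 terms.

70, 33, 15625

Split by position mod 3 into 3 tracks.
Stream A: 5, 11, 16, 27, 43 (Fibonacci-style (each term is the sum of the two before it)).
Stream B: -17, -7, 3, 13, 23 (arithmetic, step +10).
Stream C: 5, 25, 125, 625, 3125 (successive powers of 5).
The 16th slot belongs to stream A; its 6th term is 70.
Position 17 falls in stream B as its term 6, giving 33.
The 18th slot belongs to stream C; its 6th term is 15625.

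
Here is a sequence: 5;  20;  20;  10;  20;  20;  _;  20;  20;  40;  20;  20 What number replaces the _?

Positions follow the repeating pattern ABB; grouping by letter gives 2 tracks.
Stream A = 5, 10, ?, 40: geometric with ratio 2.
Stream B = 20, 20, 20, 20, 20, 20, 20, 20: constant 20.
Stream A's pattern makes the blank 20.

20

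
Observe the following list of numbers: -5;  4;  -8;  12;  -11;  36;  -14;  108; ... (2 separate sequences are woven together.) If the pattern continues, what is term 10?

324

The terms cycle through 2 interleaved subsequences.
Subsequence A = -5, -8, -11, -14: linear: a_n = -2 − 3·n.
Subsequence B = 4, 12, 36, 108: geometric, ×3 each step.
Term 10 comes from subsequence B (its 5th entry): 324.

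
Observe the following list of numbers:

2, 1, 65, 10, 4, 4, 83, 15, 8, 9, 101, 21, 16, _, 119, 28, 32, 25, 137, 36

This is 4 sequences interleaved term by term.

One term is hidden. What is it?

Split by position mod 4: positions 1, 5, 9, … form one track, and each other residue class forms its own.
Track A = 2, 4, 8, 16, 32: multiplying by 2 each time.
Track B = 1, 4, 9, ?, 25: the squares 1², 2², 3², ….
Track C = 65, 83, 101, 119, 137: adding 18 each time.
Track D = 10, 15, 21, 28, 36: triangular numbers n(n+1)/2 for n = 4, 5, ….
Track B's pattern makes the blank 16.

16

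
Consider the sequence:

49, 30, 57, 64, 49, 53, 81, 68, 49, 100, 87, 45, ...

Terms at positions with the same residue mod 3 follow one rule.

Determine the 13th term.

121

Read the sequence 3 terms at a time; column i is its own pattern.
Subsequence A is 49, 64, 81, 100, which is the squares 7², 8², 9², ….
Subsequence B is 30, 49, 68, 87, which is linear: a_n = 11 + 19·n.
Subsequence C is 57, 53, 49, 45, which is arithmetic with common difference −4.
Position 13 → subsequence A, term 5 = 121.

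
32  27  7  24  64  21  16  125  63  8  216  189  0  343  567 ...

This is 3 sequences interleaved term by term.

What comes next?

-8

Split by position mod 3: positions 1, 4, 7, … form one track, and each other residue class forms its own.
Stream A is 32, 24, 16, 8, 0, which is arithmetic, step −8.
Stream B is 27, 64, 125, 216, 343, which is consecutive cubes n³ from n = 3.
Stream C is 7, 21, 63, 189, 567, which is a geometric progression (common ratio 3).
The 16th slot belongs to stream A; its 6th term is -8.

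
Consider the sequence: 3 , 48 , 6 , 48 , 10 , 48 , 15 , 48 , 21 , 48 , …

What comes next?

Positions 1, 3, 5, … form one subsequence and positions 2, 4, 6, … form another.
Stream A is 3, 6, 10, 15, 21, which is triangular numbers n(n+1)/2 for n = 2, 3, ….
Stream B is 48, 48, 48, 48, 48, which is constant 48.
Term 11 comes from stream A (its 6th entry): 28.

28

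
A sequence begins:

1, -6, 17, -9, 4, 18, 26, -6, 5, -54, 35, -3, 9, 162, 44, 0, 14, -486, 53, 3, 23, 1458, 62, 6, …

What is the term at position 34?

Split by position mod 4: positions 1, 5, 9, … form one track, and each other residue class forms its own.
Track A: 1, 4, 5, 9, 14, 23 (a Fibonacci-like recurrence a_n = a_{n-1} + a_{n-2}).
Track B: -6, 18, -54, 162, -486, 1458 (geometric, ×-3 each step).
Track C: 17, 26, 35, 44, 53, 62 (arithmetic, step +9).
Track D: -9, -6, -3, 0, 3, 6 (arithmetic with common difference +3).
Position 34 falls in track B as its term 9, giving -39366.

-39366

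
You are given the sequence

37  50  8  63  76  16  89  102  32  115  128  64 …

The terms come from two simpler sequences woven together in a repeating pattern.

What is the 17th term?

180

Positions follow the repeating pattern AAB; grouping by letter gives 2 tracks.
Track A = 37, 50, 63, 76, 89, 102, 115, 128: adding 13 each time.
Track B = 8, 16, 32, 64: multiplying by 2 each time.
Term 17 comes from track A (its 12th entry): 180.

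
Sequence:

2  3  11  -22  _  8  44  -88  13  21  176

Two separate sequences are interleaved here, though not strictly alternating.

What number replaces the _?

The slot pattern repeats as AABB (period 4), so there are 2 interleaved tracks.
Stream A: 2, 3, ?, 8, 13, 21 — a Fibonacci-like recurrence a_n = a_{n-1} + a_{n-2}.
Stream B: 11, -22, 44, -88, 176 — a geometric progression (common ratio -2).
Filling stream A at index 3 by its rule yields 5.

5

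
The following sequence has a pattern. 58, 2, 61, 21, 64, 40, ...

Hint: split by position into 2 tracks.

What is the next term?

67

Positions 1, 3, 5, … form one subsequence and positions 2, 4, 6, … form another.
Stream A is 58, 61, 64, which is arithmetic, step +3.
Stream B is 2, 21, 40, which is arithmetic, step +19.
The 7th slot belongs to stream A; its 4th term is 67.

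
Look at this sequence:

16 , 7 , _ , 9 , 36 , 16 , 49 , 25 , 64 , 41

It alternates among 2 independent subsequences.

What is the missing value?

25

Taking every 2nd term gives 2 separate tracks.
Stream A = 16, ?, 36, 49, 64: the squares 4², 5², 6², ….
Stream B = 7, 9, 16, 25, 41: a Fibonacci-like recurrence a_n = a_{n-1} + a_{n-2}.
Filling stream A at index 2 by its rule yields 25.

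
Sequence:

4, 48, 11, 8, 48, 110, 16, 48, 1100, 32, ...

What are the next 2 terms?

48, 11000

The terms cycle through 3 interleaved subsequences.
Track A: 4, 8, 16, 32. Successive powers of 2.
Track B: 48, 48, 48. Always 48.
Track C: 11, 110, 1100. Geometric with ratio 10.
Position 11 falls in track B as its term 4, giving 48.
The 12th slot belongs to track C; its 4th term is 11000.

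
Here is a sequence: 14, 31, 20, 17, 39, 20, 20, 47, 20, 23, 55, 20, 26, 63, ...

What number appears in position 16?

29

The terms cycle through 3 interleaved subsequences.
Subsequence A = 14, 17, 20, 23, 26: linear: a_n = 11 + 3·n.
Subsequence B = 31, 39, 47, 55, 63: arithmetic, step +8.
Subsequence C = 20, 20, 20, 20: the constant sequence 20.
The 16th slot belongs to subsequence A; its 6th term is 29.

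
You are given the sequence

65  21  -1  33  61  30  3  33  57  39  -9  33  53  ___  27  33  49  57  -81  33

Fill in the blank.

Taking every 4th term gives 4 separate tracks.
Track A is 65, 61, 57, 53, 49, which is arithmetic, step −4.
Track B is 21, 30, 39, ?, 57, which is adding 9 each time.
Track C is -1, 3, -9, 27, -81, which is multiplying by -3 each time.
Track D is 33, 33, 33, 33, 33, which is constant 33.
So the missing entry in track B is 48.

48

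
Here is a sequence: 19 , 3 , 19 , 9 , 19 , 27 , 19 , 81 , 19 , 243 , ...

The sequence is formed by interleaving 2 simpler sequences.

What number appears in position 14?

2187

Odd-indexed and even-indexed terms follow separate rules.
Stream A is 19, 19, 19, 19, 19, which is constant 19.
Stream B is 3, 9, 27, 81, 243, which is powers 3^1, 3^2, 3^3, ….
Position 14 falls in stream B as its term 7, giving 2187.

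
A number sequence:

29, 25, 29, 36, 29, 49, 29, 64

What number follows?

Taking every 2nd term gives 2 separate tracks.
Subsequence A is 29, 29, 29, 29, which is constant 29.
Subsequence B is 25, 36, 49, 64, which is consecutive squares n² from n = 5.
Position 9 falls in subsequence A as its term 5, giving 29.

29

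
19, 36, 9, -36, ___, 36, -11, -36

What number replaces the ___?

Positions 1, 3, 5, … form one subsequence and positions 2, 4, 6, … form another.
Track A is 19, 9, ?, -11, which is subtracting 10 each time.
Track B is 36, -36, 36, -36, which is alternating ±36.
The gap is track A's term 3; the rule gives -1.

-1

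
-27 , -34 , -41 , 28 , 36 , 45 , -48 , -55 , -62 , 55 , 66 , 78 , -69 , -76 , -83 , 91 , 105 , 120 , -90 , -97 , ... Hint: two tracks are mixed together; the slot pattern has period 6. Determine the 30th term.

231

Reading positions in blocks of 6 reveals the pattern AAABBB — 2 tracks woven together.
Stream A = -27, -34, -41, -48, -55, -62, -69, -76, -83, -90, -97: linear: a_n = -20 − 7·n.
Stream B = 28, 36, 45, 55, 66, 78, 91, 105, 120: the triangular numbers T_7, T_8, ….
Term 30 comes from stream B (its 15th entry): 231.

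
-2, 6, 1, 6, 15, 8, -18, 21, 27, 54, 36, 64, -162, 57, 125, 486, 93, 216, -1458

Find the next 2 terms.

150, 343

Split by position mod 3: positions 1, 4, 7, … form one track, and each other residue class forms its own.
Subsequence A is -2, 6, -18, 54, -162, 486, -1458, which is geometric, ×-3 each step.
Subsequence B is 6, 15, 21, 36, 57, 93, which is Fibonacci-style (each term is the sum of the two before it).
Subsequence C is 1, 8, 27, 64, 125, 216, which is the cubes 1³, 2³, 3³, ….
Term 20 comes from subsequence B (its 7th entry): 150.
Term 21 comes from subsequence C (its 7th entry): 343.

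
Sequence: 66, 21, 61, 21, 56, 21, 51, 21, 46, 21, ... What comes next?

The terms cycle through 2 interleaved subsequences.
Subsequence A: 66, 61, 56, 51, 46 — subtracting 5 each time.
Subsequence B: 21, 21, 21, 21, 21 — always 21.
Position 11 falls in subsequence A as its term 6, giving 41.

41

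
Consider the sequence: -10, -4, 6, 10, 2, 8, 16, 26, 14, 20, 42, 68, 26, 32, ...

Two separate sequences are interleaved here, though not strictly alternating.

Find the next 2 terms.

Reading positions in blocks of 4 reveals the pattern AABB — 2 tracks woven together.
Track A: -10, -4, 2, 8, 14, 20, 26, 32. Arithmetic with common difference +6.
Track B: 6, 10, 16, 26, 42, 68. Fibonacci-style (each term is the sum of the two before it).
Position 15 → track B, term 7 = 110.
Position 16 falls in track B as its term 8, giving 178.

110, 178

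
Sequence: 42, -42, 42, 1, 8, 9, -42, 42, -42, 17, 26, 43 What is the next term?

Reading positions in blocks of 6 reveals the pattern AAABBB — 2 tracks woven together.
Stream A: 42, -42, 42, -42, 42, -42 — alternating ±42.
Stream B: 1, 8, 9, 17, 26, 43 — Fibonacci-style (each term is the sum of the two before it).
Position 13 falls in stream A as its term 7, giving 42.

42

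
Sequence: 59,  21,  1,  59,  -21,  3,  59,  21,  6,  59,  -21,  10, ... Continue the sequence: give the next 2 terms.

59, 21

Taking every 3rd term gives 3 separate tracks.
Subsequence A: 59, 59, 59, 59 (constant 59).
Subsequence B: 21, -21, 21, -21 (alternating ±21).
Subsequence C: 1, 3, 6, 10 (the triangular numbers T_1, T_2, …).
Term 13 comes from subsequence A (its 5th entry): 59.
The 14th slot belongs to subsequence B; its 5th term is 21.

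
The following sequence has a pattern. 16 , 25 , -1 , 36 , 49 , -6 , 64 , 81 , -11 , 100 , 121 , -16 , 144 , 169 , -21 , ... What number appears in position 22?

Positions follow the repeating pattern AAB; grouping by letter gives 2 tracks.
Track A: 16, 25, 36, 49, 64, 81, 100, 121, 144, 169 — the squares 4², 5², 6², ….
Track B: -1, -6, -11, -16, -21 — subtracting 5 each time.
Position 22 → track A, term 15 = 324.

324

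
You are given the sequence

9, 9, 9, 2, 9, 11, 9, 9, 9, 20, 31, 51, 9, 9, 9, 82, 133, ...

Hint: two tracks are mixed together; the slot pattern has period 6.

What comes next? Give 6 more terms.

215, 9, 9, 9, 348, 563

The slot pattern repeats as AAABBB (period 6), so there are 2 interleaved tracks.
Track A is 9, 9, 9, 9, 9, 9, 9, 9, 9, which is the constant sequence 9.
Track B is 2, 9, 11, 20, 31, 51, 82, 133, which is Fibonacci-style (each term is the sum of the two before it).
The 18th slot belongs to track B; its 9th term is 215.
Term 19 comes from track A (its 10th entry): 9.
Term 20 comes from track A (its 11th entry): 9.
Position 21 → track A, term 12 = 9.
Position 22 falls in track B as its term 10, giving 348.
Position 23 falls in track B as its term 11, giving 563.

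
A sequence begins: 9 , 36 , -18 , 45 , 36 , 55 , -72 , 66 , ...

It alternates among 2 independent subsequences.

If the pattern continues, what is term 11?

The terms cycle through 2 interleaved subsequences.
Track A: 9, -18, 36, -72. Geometric, ×-2 each step.
Track B: 36, 45, 55, 66. Triangular numbers n(n+1)/2 for n = 8, 9, ….
Position 11 → track A, term 6 = -288.

-288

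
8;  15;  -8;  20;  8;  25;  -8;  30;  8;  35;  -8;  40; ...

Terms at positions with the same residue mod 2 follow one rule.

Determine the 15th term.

-8

Odd-indexed and even-indexed terms follow separate rules.
Subsequence A is 8, -8, 8, -8, 8, -8, which is oscillating between 8 and -8.
Subsequence B is 15, 20, 25, 30, 35, 40, which is linear: a_n = 10 + 5·n.
Term 15 comes from subsequence A (its 8th entry): -8.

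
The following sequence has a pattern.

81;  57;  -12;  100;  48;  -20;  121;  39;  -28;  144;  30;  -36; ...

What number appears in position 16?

Taking every 3rd term gives 3 separate tracks.
Subsequence A: 81, 100, 121, 144 — consecutive squares n² from n = 9.
Subsequence B: 57, 48, 39, 30 — arithmetic with common difference −9.
Subsequence C: -12, -20, -28, -36 — subtracting 8 each time.
Term 16 comes from subsequence A (its 6th entry): 196.

196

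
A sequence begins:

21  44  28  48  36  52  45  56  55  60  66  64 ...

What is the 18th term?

Split by position mod 2 into 2 tracks.
Track A: 21, 28, 36, 45, 55, 66. The triangular numbers T_6, T_7, ….
Track B: 44, 48, 52, 56, 60, 64. Linear: a_n = 40 + 4·n.
The 18th slot belongs to track B; its 9th term is 76.

76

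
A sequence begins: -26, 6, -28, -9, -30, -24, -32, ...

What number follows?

The terms cycle through 2 interleaved subsequences.
Subsequence A: -26, -28, -30, -32 — linear: a_n = -24 − 2·n.
Subsequence B: 6, -9, -24 — arithmetic, step −15.
Term 8 comes from subsequence B (its 4th entry): -39.

-39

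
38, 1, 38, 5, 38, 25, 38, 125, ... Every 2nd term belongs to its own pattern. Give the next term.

Positions 1, 3, 5, … form one subsequence and positions 2, 4, 6, … form another.
Track A: 38, 38, 38, 38. Always 38.
Track B: 1, 5, 25, 125. Successive powers of 5.
Position 9 → track A, term 5 = 38.

38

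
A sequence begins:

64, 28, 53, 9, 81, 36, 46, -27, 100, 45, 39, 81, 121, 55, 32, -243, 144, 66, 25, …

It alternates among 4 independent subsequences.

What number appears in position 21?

Split by position mod 4 into 4 tracks.
Track A: 64, 81, 100, 121, 144. The squares 8², 9², 10², ….
Track B: 28, 36, 45, 55, 66. Triangular numbers starting at T_7.
Track C: 53, 46, 39, 32, 25. Arithmetic with common difference −7.
Track D: 9, -27, 81, -243. A geometric progression (common ratio -3).
Position 21 falls in track A as its term 6, giving 169.

169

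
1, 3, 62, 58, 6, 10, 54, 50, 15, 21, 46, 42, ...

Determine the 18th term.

The slot pattern repeats as AABB (period 4), so there are 2 interleaved tracks.
Subsequence A is 1, 3, 6, 10, 15, 21, which is the triangular numbers T_1, T_2, ….
Subsequence B is 62, 58, 54, 50, 46, 42, which is linear: a_n = 66 − 4·n.
Position 18 → subsequence A, term 10 = 55.

55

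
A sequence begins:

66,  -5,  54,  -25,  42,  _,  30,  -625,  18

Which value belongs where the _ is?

Odd-indexed and even-indexed terms follow separate rules.
Track A: 66, 54, 42, 30, 18 — linear: a_n = 78 − 12·n.
Track B: -5, -25, ?, -625 — geometric with ratio 5.
Filling track B at index 3 by its rule yields -125.

-125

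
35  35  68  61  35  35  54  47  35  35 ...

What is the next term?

Reading positions in blocks of 4 reveals the pattern AABB — 2 tracks woven together.
Track A: 35, 35, 35, 35, 35, 35. The constant sequence 35.
Track B: 68, 61, 54, 47. Arithmetic with common difference −7.
The 11th slot belongs to track B; its 5th term is 40.

40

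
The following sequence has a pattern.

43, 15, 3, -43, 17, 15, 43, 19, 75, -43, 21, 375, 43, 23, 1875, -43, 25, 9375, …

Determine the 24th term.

234375

Taking every 3rd term gives 3 separate tracks.
Stream A = 43, -43, 43, -43, 43, -43: alternating ±43.
Stream B = 15, 17, 19, 21, 23, 25: linear: a_n = 13 + 2·n.
Stream C = 3, 15, 75, 375, 1875, 9375: multiplying by 5 each time.
Position 24 → stream C, term 8 = 234375.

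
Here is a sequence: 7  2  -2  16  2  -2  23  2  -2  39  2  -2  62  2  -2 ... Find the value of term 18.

-2

The slot pattern repeats as ABB (period 3), so there are 2 interleaved tracks.
Track A is 7, 16, 23, 39, 62, which is a Fibonacci-like recurrence a_n = a_{n-1} + a_{n-2}.
Track B is 2, -2, 2, -2, 2, -2, 2, -2, 2, -2, which is oscillating between 2 and -2.
The 18th slot belongs to track B; its 12th term is -2.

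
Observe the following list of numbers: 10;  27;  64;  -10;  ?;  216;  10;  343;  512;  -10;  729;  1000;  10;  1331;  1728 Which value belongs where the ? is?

125

The slot pattern repeats as ABB (period 3), so there are 2 interleaved tracks.
Track A: 10, -10, 10, -10, 10. Alternating ±10.
Track B: 27, 64, ?, 216, 343, 512, 729, 1000, 1331, 1728. The cubes 3³, 4³, 5³, ….
So the missing entry in track B is 125.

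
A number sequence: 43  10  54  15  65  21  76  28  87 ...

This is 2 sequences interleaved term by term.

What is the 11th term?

Taking every 2nd term gives 2 separate tracks.
Subsequence A: 43, 54, 65, 76, 87. Arithmetic, step +11.
Subsequence B: 10, 15, 21, 28. Triangular numbers n(n+1)/2 for n = 4, 5, ….
Position 11 falls in subsequence A as its term 6, giving 98.

98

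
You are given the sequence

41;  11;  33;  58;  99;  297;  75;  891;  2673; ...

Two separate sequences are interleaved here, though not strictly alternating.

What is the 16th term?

126

The slot pattern repeats as ABB (period 3), so there are 2 interleaved tracks.
Stream A: 41, 58, 75 — adding 17 each time.
Stream B: 11, 33, 99, 297, 891, 2673 — geometric, ×3 each step.
The 16th slot belongs to stream A; its 6th term is 126.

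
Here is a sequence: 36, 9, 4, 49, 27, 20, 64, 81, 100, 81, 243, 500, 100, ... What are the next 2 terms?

Split by position mod 3 into 3 tracks.
Track A is 36, 49, 64, 81, 100, which is the squares 6², 7², 8², ….
Track B is 9, 27, 81, 243, which is powers of 3.
Track C is 4, 20, 100, 500, which is geometric with ratio 5.
Term 14 comes from track B (its 5th entry): 729.
Term 15 comes from track C (its 5th entry): 2500.

729, 2500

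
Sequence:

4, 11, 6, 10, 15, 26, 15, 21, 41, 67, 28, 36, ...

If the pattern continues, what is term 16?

55

The slot pattern repeats as AABB (period 4), so there are 2 interleaved tracks.
Subsequence A: 4, 11, 15, 26, 41, 67 (each term equals the sum of the previous two).
Subsequence B: 6, 10, 15, 21, 28, 36 (the triangular numbers T_3, T_4, …).
Term 16 comes from subsequence B (its 8th entry): 55.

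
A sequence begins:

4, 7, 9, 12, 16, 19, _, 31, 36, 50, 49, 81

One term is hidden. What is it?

Positions 1, 3, 5, … form one subsequence and positions 2, 4, 6, … form another.
Subsequence A: 4, 9, 16, ?, 36, 49 — perfect squares starting at 2².
Subsequence B: 7, 12, 19, 31, 50, 81 — each term equals the sum of the previous two.
So the missing entry in subsequence A is 25.

25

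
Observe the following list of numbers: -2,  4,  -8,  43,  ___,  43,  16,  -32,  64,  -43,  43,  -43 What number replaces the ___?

The slot pattern repeats as AAABBB (period 6), so there are 2 interleaved tracks.
Subsequence A: -2, 4, -8, 16, -32, 64 (geometric with ratio -2).
Subsequence B: 43, ?, 43, -43, 43, -43 (alternating ±43).
So the missing entry in subsequence B is -43.

-43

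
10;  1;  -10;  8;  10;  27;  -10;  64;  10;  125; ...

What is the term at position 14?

Positions 1, 3, 5, … form one subsequence and positions 2, 4, 6, … form another.
Subsequence A is 10, -10, 10, -10, 10, which is the oscillation 10·(−1)^(n+1).
Subsequence B is 1, 8, 27, 64, 125, which is perfect cubes starting at 1³.
The 14th slot belongs to subsequence B; its 7th term is 343.

343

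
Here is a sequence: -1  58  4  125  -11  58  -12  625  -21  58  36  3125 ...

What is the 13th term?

Split by position mod 4: positions 1, 5, 9, … form one track, and each other residue class forms its own.
Track A is -1, -11, -21, which is arithmetic with common difference −10.
Track B is 58, 58, 58, which is constant 58.
Track C is 4, -12, 36, which is geometric with ratio -3.
Track D is 125, 625, 3125, which is powers of 5.
Position 13 falls in track A as its term 4, giving -31.

-31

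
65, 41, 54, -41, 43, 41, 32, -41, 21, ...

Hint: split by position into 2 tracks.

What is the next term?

Positions 1, 3, 5, … form one subsequence and positions 2, 4, 6, … form another.
Stream A = 65, 54, 43, 32, 21: subtracting 11 each time.
Stream B = 41, -41, 41, -41: oscillating between 41 and -41.
The 10th slot belongs to stream B; its 5th term is 41.

41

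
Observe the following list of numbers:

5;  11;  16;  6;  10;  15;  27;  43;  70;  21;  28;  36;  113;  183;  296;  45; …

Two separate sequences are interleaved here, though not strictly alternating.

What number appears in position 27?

5312

Reading positions in blocks of 6 reveals the pattern AAABBB — 2 tracks woven together.
Track A is 5, 11, 16, 27, 43, 70, 113, 183, 296, which is Fibonacci-style (each term is the sum of the two before it).
Track B is 6, 10, 15, 21, 28, 36, 45, which is triangular numbers starting at T_3.
Position 27 → track A, term 15 = 5312.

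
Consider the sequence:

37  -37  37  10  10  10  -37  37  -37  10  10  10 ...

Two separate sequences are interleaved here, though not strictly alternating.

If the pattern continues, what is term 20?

Positions follow the repeating pattern AAABBB; grouping by letter gives 2 tracks.
Track A = 37, -37, 37, -37, 37, -37: the oscillation 37·(−1)^(n+1).
Track B = 10, 10, 10, 10, 10, 10: always 10.
Position 20 falls in track A as its term 11, giving 37.

37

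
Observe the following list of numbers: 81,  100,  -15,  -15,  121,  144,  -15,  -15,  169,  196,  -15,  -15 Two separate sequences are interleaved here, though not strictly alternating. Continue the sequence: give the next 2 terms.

225, 256

Positions follow the repeating pattern AABB; grouping by letter gives 2 tracks.
Stream A: 81, 100, 121, 144, 169, 196. The squares 9², 10², 11², ….
Stream B: -15, -15, -15, -15, -15, -15. The constant sequence -15.
The 13th slot belongs to stream A; its 7th term is 225.
Term 14 comes from stream A (its 8th entry): 256.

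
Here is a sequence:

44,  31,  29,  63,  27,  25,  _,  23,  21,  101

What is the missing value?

82

The slot pattern repeats as ABB (period 3), so there are 2 interleaved tracks.
Stream A: 44, 63, ?, 101 (linear: a_n = 25 + 19·n).
Stream B: 31, 29, 27, 25, 23, 21 (linear: a_n = 33 − 2·n).
The gap is stream A's term 3; the rule gives 82.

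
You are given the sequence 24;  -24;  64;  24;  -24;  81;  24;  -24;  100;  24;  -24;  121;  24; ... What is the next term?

-24

The slot pattern repeats as AAB (period 3), so there are 2 interleaved tracks.
Stream A: 24, -24, 24, -24, 24, -24, 24, -24, 24 (oscillating between 24 and -24).
Stream B: 64, 81, 100, 121 (the squares 8², 9², 10², …).
The 14th slot belongs to stream A; its 10th term is -24.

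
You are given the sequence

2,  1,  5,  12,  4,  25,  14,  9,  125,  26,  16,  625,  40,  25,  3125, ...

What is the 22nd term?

172

The terms cycle through 3 interleaved subsequences.
Stream A: 2, 12, 14, 26, 40. Each term equals the sum of the previous two.
Stream B: 1, 4, 9, 16, 25. Consecutive squares n² from n = 1.
Stream C: 5, 25, 125, 625, 3125. Successive powers of 5.
Position 22 falls in stream A as its term 8, giving 172.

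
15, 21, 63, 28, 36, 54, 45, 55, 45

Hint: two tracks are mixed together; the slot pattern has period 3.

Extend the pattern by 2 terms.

Positions follow the repeating pattern AAB; grouping by letter gives 2 tracks.
Track A: 15, 21, 28, 36, 45, 55. Triangular numbers n(n+1)/2 for n = 5, 6, ….
Track B: 63, 54, 45. Subtracting 9 each time.
The 10th slot belongs to track A; its 7th term is 66.
Term 11 comes from track A (its 8th entry): 78.

66, 78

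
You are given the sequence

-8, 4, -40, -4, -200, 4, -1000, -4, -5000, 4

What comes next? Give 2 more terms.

-25000, -4

Odd-indexed and even-indexed terms follow separate rules.
Track A = -8, -40, -200, -1000, -5000: geometric with ratio 5.
Track B = 4, -4, 4, -4, 4: alternating ±4.
The 11th slot belongs to track A; its 6th term is -25000.
Position 12 falls in track B as its term 6, giving -4.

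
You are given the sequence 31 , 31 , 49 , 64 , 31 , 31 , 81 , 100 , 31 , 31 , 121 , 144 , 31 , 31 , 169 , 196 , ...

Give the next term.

31

Positions follow the repeating pattern AABB; grouping by letter gives 2 tracks.
Subsequence A: 31, 31, 31, 31, 31, 31, 31, 31 (the constant sequence 31).
Subsequence B: 49, 64, 81, 100, 121, 144, 169, 196 (the squares 7², 8², 9², …).
Position 17 falls in subsequence A as its term 9, giving 31.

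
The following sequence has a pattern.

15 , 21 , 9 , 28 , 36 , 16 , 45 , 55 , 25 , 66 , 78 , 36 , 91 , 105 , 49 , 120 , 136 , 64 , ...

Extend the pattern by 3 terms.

The slot pattern repeats as AAB (period 3), so there are 2 interleaved tracks.
Track A = 15, 21, 28, 36, 45, 55, 66, 78, 91, 105, 120, 136: triangular numbers n(n+1)/2 for n = 5, 6, ….
Track B = 9, 16, 25, 36, 49, 64: perfect squares starting at 3².
Position 19 → track A, term 13 = 153.
Position 20 falls in track A as its term 14, giving 171.
Position 21 falls in track B as its term 7, giving 81.

153, 171, 81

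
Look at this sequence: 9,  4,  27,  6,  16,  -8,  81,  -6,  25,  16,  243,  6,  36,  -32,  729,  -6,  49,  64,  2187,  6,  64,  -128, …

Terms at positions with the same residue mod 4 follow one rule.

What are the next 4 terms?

Split by position mod 4 into 4 tracks.
Track A: 9, 16, 25, 36, 49, 64 (consecutive squares n² from n = 3).
Track B: 4, -8, 16, -32, 64, -128 (geometric with ratio -2).
Track C: 27, 81, 243, 729, 2187 (powers 3^3, 3^4, 3^5, …).
Track D: 6, -6, 6, -6, 6 (alternating ±6).
The 23rd slot belongs to track C; its 6th term is 6561.
Term 24 comes from track D (its 6th entry): -6.
Term 25 comes from track A (its 7th entry): 81.
Position 26 falls in track B as its term 7, giving 256.

6561, -6, 81, 256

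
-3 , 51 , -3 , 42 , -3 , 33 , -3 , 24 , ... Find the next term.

Taking every 2nd term gives 2 separate tracks.
Track A is -3, -3, -3, -3, which is constant -3.
Track B is 51, 42, 33, 24, which is linear: a_n = 60 − 9·n.
Term 9 comes from track A (its 5th entry): -3.

-3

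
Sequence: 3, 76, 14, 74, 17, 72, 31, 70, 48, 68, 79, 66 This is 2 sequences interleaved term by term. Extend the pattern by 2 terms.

127, 64

Split by position mod 2 into 2 tracks.
Track A: 3, 14, 17, 31, 48, 79 (a Fibonacci-like recurrence a_n = a_{n-1} + a_{n-2}).
Track B: 76, 74, 72, 70, 68, 66 (arithmetic with common difference −2).
Position 13 falls in track A as its term 7, giving 127.
Position 14 → track B, term 7 = 64.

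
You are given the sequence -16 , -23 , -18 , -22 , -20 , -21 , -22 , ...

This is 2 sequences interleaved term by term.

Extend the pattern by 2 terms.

-20, -24

Split by position mod 2 into 2 tracks.
Stream A: -16, -18, -20, -22. Subtracting 2 each time.
Stream B: -23, -22, -21. Arithmetic, step +1.
Term 8 comes from stream B (its 4th entry): -20.
Position 9 falls in stream A as its term 5, giving -24.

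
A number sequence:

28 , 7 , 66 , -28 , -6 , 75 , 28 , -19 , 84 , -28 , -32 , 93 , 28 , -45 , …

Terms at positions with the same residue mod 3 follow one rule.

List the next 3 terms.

102, -28, -58

The terms cycle through 3 interleaved subsequences.
Track A is 28, -28, 28, -28, 28, which is oscillating between 28 and -28.
Track B is 7, -6, -19, -32, -45, which is linear: a_n = 20 − 13·n.
Track C is 66, 75, 84, 93, which is arithmetic, step +9.
The 15th slot belongs to track C; its 5th term is 102.
Term 16 comes from track A (its 6th entry): -28.
The 17th slot belongs to track B; its 6th term is -58.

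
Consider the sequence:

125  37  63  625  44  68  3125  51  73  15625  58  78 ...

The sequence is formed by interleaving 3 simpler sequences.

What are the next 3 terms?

78125, 65, 83

Read the sequence 3 terms at a time; column i is its own pattern.
Subsequence A: 125, 625, 3125, 15625. Powers of 5.
Subsequence B: 37, 44, 51, 58. Adding 7 each time.
Subsequence C: 63, 68, 73, 78. Arithmetic with common difference +5.
The 13th slot belongs to subsequence A; its 5th term is 78125.
Term 14 comes from subsequence B (its 5th entry): 65.
The 15th slot belongs to subsequence C; its 5th term is 83.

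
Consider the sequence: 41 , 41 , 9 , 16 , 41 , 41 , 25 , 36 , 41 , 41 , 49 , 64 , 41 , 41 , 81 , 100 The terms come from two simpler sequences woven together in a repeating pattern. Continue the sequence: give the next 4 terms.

41, 41, 121, 144

The slot pattern repeats as AABB (period 4), so there are 2 interleaved tracks.
Track A: 41, 41, 41, 41, 41, 41, 41, 41 — constant 41.
Track B: 9, 16, 25, 36, 49, 64, 81, 100 — the squares 3², 4², 5², ….
The 17th slot belongs to track A; its 9th term is 41.
Position 18 falls in track A as its term 10, giving 41.
Term 19 comes from track B (its 9th entry): 121.
The 20th slot belongs to track B; its 10th term is 144.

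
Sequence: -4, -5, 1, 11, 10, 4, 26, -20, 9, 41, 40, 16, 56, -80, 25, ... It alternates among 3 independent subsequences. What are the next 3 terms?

Split by position mod 3: positions 1, 4, 7, … form one track, and each other residue class forms its own.
Subsequence A: -4, 11, 26, 41, 56. Linear: a_n = -19 + 15·n.
Subsequence B: -5, 10, -20, 40, -80. Geometric, ×-2 each step.
Subsequence C: 1, 4, 9, 16, 25. Consecutive squares n² from n = 1.
Position 16 falls in subsequence A as its term 6, giving 71.
Term 17 comes from subsequence B (its 6th entry): 160.
Position 18 falls in subsequence C as its term 6, giving 36.

71, 160, 36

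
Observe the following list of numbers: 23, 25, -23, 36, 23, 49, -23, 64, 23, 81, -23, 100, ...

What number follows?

The terms cycle through 2 interleaved subsequences.
Stream A: 23, -23, 23, -23, 23, -23 (oscillating between 23 and -23).
Stream B: 25, 36, 49, 64, 81, 100 (the squares 5², 6², 7², …).
Term 13 comes from stream A (its 7th entry): 23.

23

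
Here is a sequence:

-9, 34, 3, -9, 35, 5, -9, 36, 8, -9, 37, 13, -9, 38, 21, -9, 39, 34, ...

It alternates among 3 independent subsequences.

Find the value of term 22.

-9

Taking every 3rd term gives 3 separate tracks.
Track A is -9, -9, -9, -9, -9, -9, which is constant -9.
Track B is 34, 35, 36, 37, 38, 39, which is linear: a_n = 33 + n.
Track C is 3, 5, 8, 13, 21, 34, which is a Fibonacci-like recurrence a_n = a_{n-1} + a_{n-2}.
Position 22 → track A, term 8 = -9.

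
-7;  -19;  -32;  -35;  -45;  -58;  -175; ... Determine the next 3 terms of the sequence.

Reading positions in blocks of 3 reveals the pattern ABB — 2 tracks woven together.
Track A: -7, -35, -175 — multiplying by 5 each time.
Track B: -19, -32, -45, -58 — arithmetic with common difference −13.
Position 8 falls in track B as its term 5, giving -71.
The 9th slot belongs to track B; its 6th term is -84.
Position 10 → track A, term 4 = -875.

-71, -84, -875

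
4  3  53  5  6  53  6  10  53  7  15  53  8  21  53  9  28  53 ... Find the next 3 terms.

Taking every 3rd term gives 3 separate tracks.
Stream A is 4, 5, 6, 7, 8, 9, which is arithmetic, step +1.
Stream B is 3, 6, 10, 15, 21, 28, which is triangular numbers n(n+1)/2 for n = 2, 3, ….
Stream C is 53, 53, 53, 53, 53, 53, which is constant 53.
Position 19 falls in stream A as its term 7, giving 10.
Term 20 comes from stream B (its 7th entry): 36.
Position 21 → stream C, term 7 = 53.

10, 36, 53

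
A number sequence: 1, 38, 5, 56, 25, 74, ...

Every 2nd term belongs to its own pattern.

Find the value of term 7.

Positions 1, 3, 5, … form one subsequence and positions 2, 4, 6, … form another.
Track A: 1, 5, 25. Geometric with ratio 5.
Track B: 38, 56, 74. Linear: a_n = 20 + 18·n.
The 7th slot belongs to track A; its 4th term is 125.

125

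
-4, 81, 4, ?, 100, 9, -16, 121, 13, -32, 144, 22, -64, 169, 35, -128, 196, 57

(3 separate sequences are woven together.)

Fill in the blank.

-8

Read the sequence 3 terms at a time; column i is its own pattern.
Subsequence A: -4, ?, -16, -32, -64, -128 — a geometric progression (common ratio 2).
Subsequence B: 81, 100, 121, 144, 169, 196 — perfect squares starting at 9².
Subsequence C: 4, 9, 13, 22, 35, 57 — a Fibonacci-like recurrence a_n = a_{n-1} + a_{n-2}.
So the missing entry in subsequence A is -8.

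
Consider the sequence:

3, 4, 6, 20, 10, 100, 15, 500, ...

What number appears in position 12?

12500

Taking every 2nd term gives 2 separate tracks.
Subsequence A: 3, 6, 10, 15 — the triangular numbers T_2, T_3, ….
Subsequence B: 4, 20, 100, 500 — multiplying by 5 each time.
Position 12 falls in subsequence B as its term 6, giving 12500.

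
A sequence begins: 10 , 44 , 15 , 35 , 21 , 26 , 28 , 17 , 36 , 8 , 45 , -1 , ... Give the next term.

Split by position mod 2 into 2 tracks.
Track A = 10, 15, 21, 28, 36, 45: the triangular numbers T_4, T_5, ….
Track B = 44, 35, 26, 17, 8, -1: arithmetic, step −9.
Position 13 → track A, term 7 = 55.

55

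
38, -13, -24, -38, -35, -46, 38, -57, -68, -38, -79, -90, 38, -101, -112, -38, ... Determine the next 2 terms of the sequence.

-123, -134

Reading positions in blocks of 3 reveals the pattern ABB — 2 tracks woven together.
Track A: 38, -38, 38, -38, 38, -38 (oscillating between 38 and -38).
Track B: -13, -24, -35, -46, -57, -68, -79, -90, -101, -112 (linear: a_n = -2 − 11·n).
Position 17 falls in track B as its term 11, giving -123.
The 18th slot belongs to track B; its 12th term is -134.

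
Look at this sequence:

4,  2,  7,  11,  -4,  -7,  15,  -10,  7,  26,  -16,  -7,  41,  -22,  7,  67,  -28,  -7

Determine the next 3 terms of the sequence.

The terms cycle through 3 interleaved subsequences.
Track A: 4, 11, 15, 26, 41, 67 — a Fibonacci-like recurrence a_n = a_{n-1} + a_{n-2}.
Track B: 2, -4, -10, -16, -22, -28 — arithmetic, step −6.
Track C: 7, -7, 7, -7, 7, -7 — oscillating between 7 and -7.
The 19th slot belongs to track A; its 7th term is 108.
Position 20 → track B, term 7 = -34.
Term 21 comes from track C (its 7th entry): 7.

108, -34, 7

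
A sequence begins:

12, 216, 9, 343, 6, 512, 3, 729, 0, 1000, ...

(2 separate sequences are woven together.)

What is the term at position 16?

2197

Odd-indexed and even-indexed terms follow separate rules.
Stream A = 12, 9, 6, 3, 0: subtracting 3 each time.
Stream B = 216, 343, 512, 729, 1000: perfect cubes starting at 6³.
Position 16 falls in stream B as its term 8, giving 2197.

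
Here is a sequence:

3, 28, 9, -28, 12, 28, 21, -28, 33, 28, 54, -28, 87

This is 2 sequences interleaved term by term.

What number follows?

28

Positions 1, 3, 5, … form one subsequence and positions 2, 4, 6, … form another.
Track A is 3, 9, 12, 21, 33, 54, 87, which is each term equals the sum of the previous two.
Track B is 28, -28, 28, -28, 28, -28, which is oscillating between 28 and -28.
The 14th slot belongs to track B; its 7th term is 28.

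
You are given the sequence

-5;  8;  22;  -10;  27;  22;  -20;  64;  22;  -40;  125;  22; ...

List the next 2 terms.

Taking every 3rd term gives 3 separate tracks.
Stream A: -5, -10, -20, -40. Geometric with ratio 2.
Stream B: 8, 27, 64, 125. Perfect cubes starting at 2³.
Stream C: 22, 22, 22, 22. Always 22.
The 13th slot belongs to stream A; its 5th term is -80.
Position 14 falls in stream B as its term 5, giving 216.

-80, 216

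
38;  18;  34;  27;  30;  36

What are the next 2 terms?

Split by position mod 2 into 2 tracks.
Subsequence A: 38, 34, 30 — linear: a_n = 42 − 4·n.
Subsequence B: 18, 27, 36 — arithmetic with common difference +9.
Position 7 → subsequence A, term 4 = 26.
The 8th slot belongs to subsequence B; its 4th term is 45.

26, 45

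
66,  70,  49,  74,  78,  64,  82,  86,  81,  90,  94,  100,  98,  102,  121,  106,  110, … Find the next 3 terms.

The slot pattern repeats as AAB (period 3), so there are 2 interleaved tracks.
Subsequence A: 66, 70, 74, 78, 82, 86, 90, 94, 98, 102, 106, 110 — linear: a_n = 62 + 4·n.
Subsequence B: 49, 64, 81, 100, 121 — consecutive squares n² from n = 7.
The 18th slot belongs to subsequence B; its 6th term is 144.
Position 19 falls in subsequence A as its term 13, giving 114.
Term 20 comes from subsequence A (its 14th entry): 118.

144, 114, 118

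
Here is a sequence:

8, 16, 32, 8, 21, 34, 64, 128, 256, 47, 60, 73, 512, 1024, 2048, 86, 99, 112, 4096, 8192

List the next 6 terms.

16384, 125, 138, 151, 32768, 65536

Positions follow the repeating pattern AAABBB; grouping by letter gives 2 tracks.
Track A: 8, 16, 32, 64, 128, 256, 512, 1024, 2048, 4096, 8192 — geometric with ratio 2.
Track B: 8, 21, 34, 47, 60, 73, 86, 99, 112 — linear: a_n = -5 + 13·n.
The 21st slot belongs to track A; its 12th term is 16384.
Position 22 → track B, term 10 = 125.
The 23rd slot belongs to track B; its 11th term is 138.
The 24th slot belongs to track B; its 12th term is 151.
Position 25 falls in track A as its term 13, giving 32768.
Term 26 comes from track A (its 14th entry): 65536.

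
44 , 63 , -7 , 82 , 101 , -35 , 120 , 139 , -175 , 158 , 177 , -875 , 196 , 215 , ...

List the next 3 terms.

Positions follow the repeating pattern AAB; grouping by letter gives 2 tracks.
Subsequence A = 44, 63, 82, 101, 120, 139, 158, 177, 196, 215: arithmetic with common difference +19.
Subsequence B = -7, -35, -175, -875: geometric with ratio 5.
Position 15 → subsequence B, term 5 = -4375.
Position 16 falls in subsequence A as its term 11, giving 234.
The 17th slot belongs to subsequence A; its 12th term is 253.

-4375, 234, 253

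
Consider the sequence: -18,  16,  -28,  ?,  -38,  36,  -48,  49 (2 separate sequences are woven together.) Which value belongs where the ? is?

25

Split by position mod 2 into 2 tracks.
Subsequence A = -18, -28, -38, -48: arithmetic with common difference −10.
Subsequence B = 16, ?, 36, 49: consecutive squares n² from n = 4.
The gap is subsequence B's term 2; the rule gives 25.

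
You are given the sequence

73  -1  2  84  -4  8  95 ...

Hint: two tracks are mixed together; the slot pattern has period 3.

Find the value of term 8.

The slot pattern repeats as ABB (period 3), so there are 2 interleaved tracks.
Stream A = 73, 84, 95: arithmetic with common difference +11.
Stream B = -1, 2, -4, 8: geometric, ×-2 each step.
Position 8 falls in stream B as its term 5, giving -16.

-16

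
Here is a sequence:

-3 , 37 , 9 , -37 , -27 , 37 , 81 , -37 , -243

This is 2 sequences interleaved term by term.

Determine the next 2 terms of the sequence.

37, 729

Taking every 2nd term gives 2 separate tracks.
Track A: -3, 9, -27, 81, -243 (geometric, ×-3 each step).
Track B: 37, -37, 37, -37 (the oscillation 37·(−1)^(n+1)).
Position 10 → track B, term 5 = 37.
Term 11 comes from track A (its 6th entry): 729.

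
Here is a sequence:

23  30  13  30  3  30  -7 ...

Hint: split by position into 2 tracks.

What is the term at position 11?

-27

Taking every 2nd term gives 2 separate tracks.
Track A is 23, 13, 3, -7, which is linear: a_n = 33 − 10·n.
Track B is 30, 30, 30, which is always 30.
Position 11 → track A, term 6 = -27.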